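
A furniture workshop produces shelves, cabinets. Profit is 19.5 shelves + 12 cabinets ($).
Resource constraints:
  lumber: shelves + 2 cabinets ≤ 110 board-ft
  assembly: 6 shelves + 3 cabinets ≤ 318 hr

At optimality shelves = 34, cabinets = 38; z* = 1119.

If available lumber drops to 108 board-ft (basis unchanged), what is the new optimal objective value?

At the optimum: lumber uses 110 of 110 (binding); assembly uses 318 of 318 (binding).
The binding rows give the dual system: 1·y_lumber + 6·y_assembly = 19.5 and 2·y_lumber + 3·y_assembly = 12.
Solving: y_lumber = 1.5, y_assembly = 3.
Δz = y_lumber·Δb = 1.5 × (-2) = -3, so new z* = 1119 − 3 = 1116.

1116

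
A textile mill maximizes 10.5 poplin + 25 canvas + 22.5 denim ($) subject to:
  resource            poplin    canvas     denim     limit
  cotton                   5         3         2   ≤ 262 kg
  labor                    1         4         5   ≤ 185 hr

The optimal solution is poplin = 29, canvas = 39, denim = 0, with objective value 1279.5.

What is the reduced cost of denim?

-7

At the optimum: cotton uses 262 of 262 (binding); labor uses 185 of 185 (binding).
The binding rows give the dual system: 5·y_cotton + 1·y_labor = 10.5 and 3·y_cotton + 4·y_labor = 25.
Solving: y_cotton = 1, y_labor = 5.5.
Reduced cost of denim: c₃ − yᵀa₃ = 22.5 − (1·2 + 5.5·5) = 22.5 − 29.5 = -7.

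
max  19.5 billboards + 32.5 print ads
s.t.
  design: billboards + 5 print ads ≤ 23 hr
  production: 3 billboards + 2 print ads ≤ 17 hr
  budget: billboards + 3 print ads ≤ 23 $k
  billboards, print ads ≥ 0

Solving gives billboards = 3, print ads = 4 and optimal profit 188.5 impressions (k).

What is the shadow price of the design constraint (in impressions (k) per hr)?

4.5

At the optimum: design uses 23 of 23 (binding); production uses 17 of 17 (binding); budget uses 15 of 23 (slack = 8).
Slack constraints have shadow price 0 (complementary slackness).
Dual feasibility on the basic columns requires 1·y_design + 3·y_production = 19.5, 5·y_design + 2·y_production = 32.5.
Solving: y_design = 4.5, y_production = 5.
Shadow price of design = 4.5.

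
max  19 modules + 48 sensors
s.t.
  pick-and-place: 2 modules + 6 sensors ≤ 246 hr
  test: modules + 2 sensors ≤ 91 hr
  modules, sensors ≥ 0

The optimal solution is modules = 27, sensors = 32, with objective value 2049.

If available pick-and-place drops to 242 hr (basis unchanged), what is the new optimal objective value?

Both pick-and-place and test are binding at x*.
From A_Bᵀ y = c: 2·y_pick-and-place + 1·y_test = 19; 6·y_pick-and-place + 2·y_test = 48.
→ y_pick-and-place = 5 and y_test = 9.
Δz = y_pick-and-place·Δb = 5 × (-4) = -20, so new z* = 2049 − 20 = 2029.

2029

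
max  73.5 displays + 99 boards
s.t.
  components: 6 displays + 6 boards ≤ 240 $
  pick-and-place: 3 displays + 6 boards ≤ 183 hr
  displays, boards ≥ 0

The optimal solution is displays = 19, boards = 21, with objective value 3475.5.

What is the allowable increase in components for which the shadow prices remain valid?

Binding constraints: components, pick-and-place. The basis is B = [[6,6],[3,6]] with det 18.
Per unit increase in components, x* moves by d = (0.3333, -0.1667).
The basis stays optimal until boards reaches 0; allowable increase = 126 $.

126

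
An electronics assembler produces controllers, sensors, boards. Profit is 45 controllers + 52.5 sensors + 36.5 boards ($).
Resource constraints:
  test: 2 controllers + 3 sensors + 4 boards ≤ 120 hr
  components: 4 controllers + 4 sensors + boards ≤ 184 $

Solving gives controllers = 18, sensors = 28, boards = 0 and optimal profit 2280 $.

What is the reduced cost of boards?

Both test and components are binding at x*.
The binding rows give the dual system: 2·y_test + 4·y_components = 45 and 3·y_test + 4·y_components = 52.5.
Solving: y_test = 7.5, y_components = 7.5.
Reduced cost of boards: c₃ − yᵀa₃ = 36.5 − (7.5·4 + 7.5·1) = 36.5 − 37.5 = -1.

-1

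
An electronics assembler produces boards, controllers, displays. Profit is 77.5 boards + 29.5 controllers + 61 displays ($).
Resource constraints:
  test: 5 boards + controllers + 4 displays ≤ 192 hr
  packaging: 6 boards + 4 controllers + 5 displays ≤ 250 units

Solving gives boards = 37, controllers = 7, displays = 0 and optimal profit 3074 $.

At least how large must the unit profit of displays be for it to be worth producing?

Both test and packaging are binding at x*.
The binding rows give the dual system: 5·y_test + 6·y_packaging = 77.5 and 1·y_test + 4·y_packaging = 29.5.
→ y_test = 9.5 and y_packaging = 5.
displays enters the basis when its profit ≥ yᵀa₃ = 9.5·4 + 5·5 = 63.

63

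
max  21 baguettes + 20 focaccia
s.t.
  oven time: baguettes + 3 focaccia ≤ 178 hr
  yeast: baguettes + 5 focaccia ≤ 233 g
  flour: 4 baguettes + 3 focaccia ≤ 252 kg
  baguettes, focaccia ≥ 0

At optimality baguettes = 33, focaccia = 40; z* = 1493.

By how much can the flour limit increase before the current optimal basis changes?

Binding constraints: yeast, flour. The basis is B = [[1,5],[4,3]] with det -17.
Per unit increase in flour, x* moves by d = (0.2941, -0.0588).
The basis stays optimal until oven time becomes binding; allowable increase = 212.5 kg.

212.5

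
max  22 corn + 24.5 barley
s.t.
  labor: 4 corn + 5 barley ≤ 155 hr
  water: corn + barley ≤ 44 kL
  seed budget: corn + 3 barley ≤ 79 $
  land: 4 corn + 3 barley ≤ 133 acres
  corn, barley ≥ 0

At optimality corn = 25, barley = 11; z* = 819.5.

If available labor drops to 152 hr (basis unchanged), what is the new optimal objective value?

Check each constraint at x*: labor 155/155 (tight); water 36/44 (slack 8); seed budget 58/79 (slack 21); land 133/133 (tight).
By complementary slackness, y = 0 for the non-binding constraints.
Dual feasibility on the basic columns requires 4·y_labor + 4·y_land = 22, 5·y_labor + 3·y_land = 24.5.
Solving: y_labor = 4, y_land = 1.5.
Δz = y_labor·Δb = 4 × (-3) = -12, so new z* = 819.5 − 12 = 807.5.

807.5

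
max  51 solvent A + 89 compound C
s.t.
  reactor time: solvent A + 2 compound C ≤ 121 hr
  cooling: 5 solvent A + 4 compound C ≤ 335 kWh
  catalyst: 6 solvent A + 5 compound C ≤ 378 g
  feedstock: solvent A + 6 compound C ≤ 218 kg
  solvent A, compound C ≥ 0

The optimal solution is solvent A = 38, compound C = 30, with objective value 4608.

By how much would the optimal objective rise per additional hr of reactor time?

0

At the optimum: reactor time uses 98 of 121 (slack = 23); cooling uses 310 of 335 (slack = 25); catalyst uses 378 of 378 (binding); feedstock uses 218 of 218 (binding).
Slack constraints have shadow price 0 (complementary slackness).
Dual feasibility on the basic columns requires 6·y_catalyst + 1·y_feedstock = 51, 5·y_catalyst + 6·y_feedstock = 89.
→ y_catalyst = 7 and y_feedstock = 9.
Shadow price of reactor time = 0.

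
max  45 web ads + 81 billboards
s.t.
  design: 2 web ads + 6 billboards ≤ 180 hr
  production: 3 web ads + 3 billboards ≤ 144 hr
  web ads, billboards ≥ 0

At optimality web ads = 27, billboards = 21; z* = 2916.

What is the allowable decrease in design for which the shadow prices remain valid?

84

Binding constraints: design, production. The basis is B = [[2,6],[3,3]] with det -12.
Per unit decrease in design, x* moves by d = (0.25, -0.25).
The basis stays optimal until billboards reaches 0; allowable decrease = 84 hr.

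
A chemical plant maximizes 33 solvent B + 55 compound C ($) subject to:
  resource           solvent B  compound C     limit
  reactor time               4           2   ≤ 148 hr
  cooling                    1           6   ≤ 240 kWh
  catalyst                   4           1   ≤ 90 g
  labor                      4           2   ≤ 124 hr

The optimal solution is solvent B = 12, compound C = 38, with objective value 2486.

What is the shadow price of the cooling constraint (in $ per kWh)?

7

At the optimum: reactor time uses 124 of 148 (slack = 24); cooling uses 240 of 240 (binding); catalyst uses 86 of 90 (slack = 4); labor uses 124 of 124 (binding).
By complementary slackness, y = 0 for the non-binding constraints.
From A_Bᵀ y = c: 1·y_cooling + 4·y_labor = 33; 6·y_cooling + 2·y_labor = 55.
→ y_cooling = 7 and y_labor = 6.5.
Shadow price of cooling = 7.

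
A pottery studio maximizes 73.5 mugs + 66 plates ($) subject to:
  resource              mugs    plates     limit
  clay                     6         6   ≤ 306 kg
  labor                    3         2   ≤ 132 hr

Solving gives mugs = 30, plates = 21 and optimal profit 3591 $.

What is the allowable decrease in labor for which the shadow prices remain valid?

Binding constraints: clay, labor. The basis is B = [[6,6],[3,2]] with det -6.
Per unit decrease in labor, x* moves by d = (-1, 1).
The basis stays optimal until mugs reaches 0; allowable decrease = 30 hr.

30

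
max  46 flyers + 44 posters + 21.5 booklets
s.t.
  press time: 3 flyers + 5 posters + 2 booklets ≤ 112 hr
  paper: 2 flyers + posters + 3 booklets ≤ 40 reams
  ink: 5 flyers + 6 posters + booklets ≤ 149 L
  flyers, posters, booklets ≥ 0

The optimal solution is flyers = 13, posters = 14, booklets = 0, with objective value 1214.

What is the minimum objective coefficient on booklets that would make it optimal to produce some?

30

Binding: paper and ink. Non-binding: press time (3 unused).
Since press time is not tight, its dual is 0.
From A_Bᵀ y = c: 2·y_paper + 5·y_ink = 46; 1·y_paper + 6·y_ink = 44.
This yields shadow prices y_paper = 8, y_ink = 6.
booklets enters the basis when its profit ≥ yᵀa₃ = 8·3 + 6·1 = 30.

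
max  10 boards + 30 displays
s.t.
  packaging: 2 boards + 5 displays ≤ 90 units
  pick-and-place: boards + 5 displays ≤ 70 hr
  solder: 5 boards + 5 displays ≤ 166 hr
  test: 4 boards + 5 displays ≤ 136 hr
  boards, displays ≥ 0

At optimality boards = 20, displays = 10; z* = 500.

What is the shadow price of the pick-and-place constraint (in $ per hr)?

Check each constraint at x*: packaging 90/90 (tight); pick-and-place 70/70 (tight); solder 150/166 (slack 16); test 130/136 (slack 6).
Slack constraints have shadow price 0 (complementary slackness).
From A_Bᵀ y = c: 2·y_packaging + 1·y_pick-and-place = 10; 5·y_packaging + 5·y_pick-and-place = 30.
This yields shadow prices y_packaging = 4, y_pick-and-place = 2.
Shadow price of pick-and-place = 2.

2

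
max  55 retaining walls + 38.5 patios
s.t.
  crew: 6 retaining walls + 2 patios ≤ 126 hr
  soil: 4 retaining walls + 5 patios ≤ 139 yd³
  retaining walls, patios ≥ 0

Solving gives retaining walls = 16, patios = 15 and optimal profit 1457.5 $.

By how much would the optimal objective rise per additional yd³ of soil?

5.5

Check each constraint at x*: crew 126/126 (tight); soil 139/139 (tight).
Dual feasibility on the basic columns requires 6·y_crew + 4·y_soil = 55, 2·y_crew + 5·y_soil = 38.5.
This yields shadow prices y_crew = 5.5, y_soil = 5.5.
Shadow price of soil = 5.5.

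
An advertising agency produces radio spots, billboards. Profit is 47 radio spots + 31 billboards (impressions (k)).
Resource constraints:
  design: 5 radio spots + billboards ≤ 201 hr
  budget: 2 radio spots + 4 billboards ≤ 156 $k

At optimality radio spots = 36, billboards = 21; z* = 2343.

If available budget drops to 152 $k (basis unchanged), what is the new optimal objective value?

2319

Check each constraint at x*: design 201/201 (tight); budget 156/156 (tight).
Dual feasibility on the basic columns requires 5·y_design + 2·y_budget = 47, 1·y_design + 4·y_budget = 31.
This yields shadow prices y_design = 7, y_budget = 6.
Δz = y_budget·Δb = 6 × (-4) = -24, so new z* = 2343 − 24 = 2319.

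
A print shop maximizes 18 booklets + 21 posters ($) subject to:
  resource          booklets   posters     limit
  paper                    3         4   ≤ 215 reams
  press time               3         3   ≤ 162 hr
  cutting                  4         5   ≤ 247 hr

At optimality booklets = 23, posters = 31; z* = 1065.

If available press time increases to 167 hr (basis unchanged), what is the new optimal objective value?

1075

Check each constraint at x*: paper 193/215 (slack 22); press time 162/162 (tight); cutting 247/247 (tight).
Since paper is not tight, its dual is 0.
Dual feasibility on the basic columns requires 3·y_press time + 4·y_cutting = 18, 3·y_press time + 5·y_cutting = 21.
This yields shadow prices y_press time = 2, y_cutting = 3.
Δz = y_press time·Δb = 2 × (5) = 10, so new z* = 1065 + 10 = 1075.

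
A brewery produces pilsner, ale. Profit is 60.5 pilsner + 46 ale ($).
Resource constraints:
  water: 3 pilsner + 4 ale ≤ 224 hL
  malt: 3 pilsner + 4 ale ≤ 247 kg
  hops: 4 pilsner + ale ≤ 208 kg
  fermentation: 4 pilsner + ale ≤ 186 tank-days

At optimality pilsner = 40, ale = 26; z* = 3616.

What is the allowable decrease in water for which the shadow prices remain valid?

Binding constraints: water, fermentation. The basis is B = [[3,4],[4,1]] with det -13.
Per unit decrease in water, x* moves by d = (0.0769, -0.3077).
The basis stays optimal until ale reaches 0; allowable decrease = 84.5 hL.

84.5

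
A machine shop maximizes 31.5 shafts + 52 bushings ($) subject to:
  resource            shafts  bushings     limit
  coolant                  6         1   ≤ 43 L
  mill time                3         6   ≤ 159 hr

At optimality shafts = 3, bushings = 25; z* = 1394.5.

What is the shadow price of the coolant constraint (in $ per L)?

1

Check each constraint at x*: coolant 43/43 (tight); mill time 159/159 (tight).
The binding rows give the dual system: 6·y_coolant + 3·y_mill time = 31.5 and 1·y_coolant + 6·y_mill time = 52.
This yields shadow prices y_coolant = 1, y_mill time = 8.5.
Shadow price of coolant = 1.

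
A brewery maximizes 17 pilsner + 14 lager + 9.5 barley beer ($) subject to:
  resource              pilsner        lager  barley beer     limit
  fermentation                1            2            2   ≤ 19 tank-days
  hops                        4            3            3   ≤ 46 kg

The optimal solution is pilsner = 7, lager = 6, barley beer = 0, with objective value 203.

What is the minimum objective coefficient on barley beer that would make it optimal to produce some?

14

Both fermentation and hops are binding at x*.
The binding rows give the dual system: 1·y_fermentation + 4·y_hops = 17 and 2·y_fermentation + 3·y_hops = 14.
→ y_fermentation = 1 and y_hops = 4.
barley beer enters the basis when its profit ≥ yᵀa₃ = 1·2 + 4·3 = 14.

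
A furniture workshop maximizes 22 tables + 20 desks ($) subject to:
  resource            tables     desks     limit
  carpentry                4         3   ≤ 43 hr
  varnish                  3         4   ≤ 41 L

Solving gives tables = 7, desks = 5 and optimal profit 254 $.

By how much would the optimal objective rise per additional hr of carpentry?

4

Check each constraint at x*: carpentry 43/43 (tight); varnish 41/41 (tight).
The binding rows give the dual system: 4·y_carpentry + 3·y_varnish = 22 and 3·y_carpentry + 4·y_varnish = 20.
This yields shadow prices y_carpentry = 4, y_varnish = 2.
Shadow price of carpentry = 4.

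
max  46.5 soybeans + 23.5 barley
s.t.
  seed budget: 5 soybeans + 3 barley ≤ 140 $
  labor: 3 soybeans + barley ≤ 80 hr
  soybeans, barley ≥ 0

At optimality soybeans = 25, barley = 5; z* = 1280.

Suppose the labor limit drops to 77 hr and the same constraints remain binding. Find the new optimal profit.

1263.5

Both seed budget and labor are binding at x*.
From A_Bᵀ y = c: 5·y_seed budget + 3·y_labor = 46.5; 3·y_seed budget + 1·y_labor = 23.5.
→ y_seed budget = 6 and y_labor = 5.5.
Δz = y_labor·Δb = 5.5 × (-3) = -16.5, so new z* = 1280 − 16.5 = 1263.5.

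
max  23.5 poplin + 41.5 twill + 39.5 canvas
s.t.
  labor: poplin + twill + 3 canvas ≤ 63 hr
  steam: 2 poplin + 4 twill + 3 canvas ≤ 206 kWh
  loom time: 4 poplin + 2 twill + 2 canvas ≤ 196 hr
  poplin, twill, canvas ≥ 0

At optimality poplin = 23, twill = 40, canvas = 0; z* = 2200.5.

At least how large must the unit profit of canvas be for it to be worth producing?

43.5

Check each constraint at x*: labor 63/63 (tight); steam 206/206 (tight); loom time 172/196 (slack 24).
Since loom time is not tight, its dual is 0.
Dual feasibility on the basic columns requires 1·y_labor + 2·y_steam = 23.5, 1·y_labor + 4·y_steam = 41.5.
→ y_labor = 5.5 and y_steam = 9.
canvas enters the basis when its profit ≥ yᵀa₃ = 5.5·3 + 9·3 = 43.5.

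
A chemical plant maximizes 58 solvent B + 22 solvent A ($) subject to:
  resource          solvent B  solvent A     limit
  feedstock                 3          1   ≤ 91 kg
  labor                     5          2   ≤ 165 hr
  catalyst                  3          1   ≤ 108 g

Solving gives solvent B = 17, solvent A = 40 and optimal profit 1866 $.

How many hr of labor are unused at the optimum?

labor used = 5·17 + 2·40 = 165; slack = 165 − 165 = 0.

0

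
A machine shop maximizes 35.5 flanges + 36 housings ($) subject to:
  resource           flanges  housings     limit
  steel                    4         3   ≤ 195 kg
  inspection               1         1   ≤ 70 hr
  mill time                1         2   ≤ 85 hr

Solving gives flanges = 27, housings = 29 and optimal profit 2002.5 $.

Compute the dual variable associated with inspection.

0

Check each constraint at x*: steel 195/195 (tight); inspection 56/70 (slack 14); mill time 85/85 (tight).
Since inspection is not tight, its dual is 0.
From A_Bᵀ y = c: 4·y_steel + 1·y_mill time = 35.5; 3·y_steel + 2·y_mill time = 36.
Solving: y_steel = 7, y_mill time = 7.5.
Shadow price of inspection = 0.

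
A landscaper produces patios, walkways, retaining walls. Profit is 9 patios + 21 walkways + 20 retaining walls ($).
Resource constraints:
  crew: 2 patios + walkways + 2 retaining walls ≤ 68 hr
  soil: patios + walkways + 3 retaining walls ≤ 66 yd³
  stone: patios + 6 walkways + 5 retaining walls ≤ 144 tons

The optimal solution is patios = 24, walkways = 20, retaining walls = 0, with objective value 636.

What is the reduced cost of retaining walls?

-1

At the optimum: crew uses 68 of 68 (binding); soil uses 44 of 66 (slack = 22); stone uses 144 of 144 (binding).
By complementary slackness, y = 0 for the non-binding constraint.
Dual feasibility on the basic columns requires 2·y_crew + 1·y_stone = 9, 1·y_crew + 6·y_stone = 21.
→ y_crew = 3 and y_stone = 3.
Reduced cost of retaining walls: c₃ − yᵀa₃ = 20 − (3·2 + 3·5) = 20 − 21 = -1.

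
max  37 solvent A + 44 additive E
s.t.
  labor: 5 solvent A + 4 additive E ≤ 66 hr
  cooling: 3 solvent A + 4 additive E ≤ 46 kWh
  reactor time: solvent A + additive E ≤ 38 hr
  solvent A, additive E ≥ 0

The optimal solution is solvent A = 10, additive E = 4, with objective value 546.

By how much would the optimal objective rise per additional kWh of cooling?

At the optimum: labor uses 66 of 66 (binding); cooling uses 46 of 46 (binding); reactor time uses 14 of 38 (slack = 24).
Slack constraints have shadow price 0 (complementary slackness).
Dual feasibility on the basic columns requires 5·y_labor + 3·y_cooling = 37, 4·y_labor + 4·y_cooling = 44.
Solving: y_labor = 2, y_cooling = 9.
Shadow price of cooling = 9.

9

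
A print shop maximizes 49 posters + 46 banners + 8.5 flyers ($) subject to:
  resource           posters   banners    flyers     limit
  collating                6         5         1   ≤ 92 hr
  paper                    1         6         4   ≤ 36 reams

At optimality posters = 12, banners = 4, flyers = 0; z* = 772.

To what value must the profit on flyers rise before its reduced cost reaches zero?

At the optimum: collating uses 92 of 92 (binding); paper uses 36 of 36 (binding).
The binding rows give the dual system: 6·y_collating + 1·y_paper = 49 and 5·y_collating + 6·y_paper = 46.
This yields shadow prices y_collating = 8, y_paper = 1.
flyers enters the basis when its profit ≥ yᵀa₃ = 8·1 + 1·4 = 12.

12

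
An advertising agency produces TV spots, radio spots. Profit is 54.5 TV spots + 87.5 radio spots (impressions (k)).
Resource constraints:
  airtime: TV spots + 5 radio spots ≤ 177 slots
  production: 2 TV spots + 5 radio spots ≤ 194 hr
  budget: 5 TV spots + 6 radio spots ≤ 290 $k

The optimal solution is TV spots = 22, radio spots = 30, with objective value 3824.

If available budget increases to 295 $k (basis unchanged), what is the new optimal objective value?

At the optimum: airtime uses 172 of 177 (slack = 5); production uses 194 of 194 (binding); budget uses 290 of 290 (binding).
Slack constraints have shadow price 0 (complementary slackness).
From A_Bᵀ y = c: 2·y_production + 5·y_budget = 54.5; 5·y_production + 6·y_budget = 87.5.
Solving: y_production = 8.5, y_budget = 7.5.
Δz = y_budget·Δb = 7.5 × (5) = 37.5, so new z* = 3824 + 37.5 = 3861.5.

3861.5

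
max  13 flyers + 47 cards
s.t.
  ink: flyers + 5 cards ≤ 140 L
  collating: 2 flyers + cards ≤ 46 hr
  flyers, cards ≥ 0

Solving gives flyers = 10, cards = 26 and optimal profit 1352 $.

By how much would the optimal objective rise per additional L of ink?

At the optimum: ink uses 140 of 140 (binding); collating uses 46 of 46 (binding).
From A_Bᵀ y = c: 1·y_ink + 2·y_collating = 13; 5·y_ink + 1·y_collating = 47.
This yields shadow prices y_ink = 9, y_collating = 2.
Shadow price of ink = 9.

9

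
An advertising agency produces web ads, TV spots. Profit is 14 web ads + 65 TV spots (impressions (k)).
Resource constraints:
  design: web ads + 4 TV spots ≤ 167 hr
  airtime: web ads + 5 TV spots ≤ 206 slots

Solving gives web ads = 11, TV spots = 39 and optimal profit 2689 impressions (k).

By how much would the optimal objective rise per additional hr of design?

5

At the optimum: design uses 167 of 167 (binding); airtime uses 206 of 206 (binding).
The binding rows give the dual system: 1·y_design + 1·y_airtime = 14 and 4·y_design + 5·y_airtime = 65.
This yields shadow prices y_design = 5, y_airtime = 9.
Shadow price of design = 5.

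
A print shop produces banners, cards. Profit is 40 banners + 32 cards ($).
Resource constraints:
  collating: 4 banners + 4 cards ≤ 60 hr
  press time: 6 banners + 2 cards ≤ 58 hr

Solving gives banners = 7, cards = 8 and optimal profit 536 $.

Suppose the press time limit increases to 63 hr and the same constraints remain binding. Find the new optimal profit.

546

Both collating and press time are binding at x*.
Dual feasibility on the basic columns requires 4·y_collating + 6·y_press time = 40, 4·y_collating + 2·y_press time = 32.
This yields shadow prices y_collating = 7, y_press time = 2.
Δz = y_press time·Δb = 2 × (5) = 10, so new z* = 536 + 10 = 546.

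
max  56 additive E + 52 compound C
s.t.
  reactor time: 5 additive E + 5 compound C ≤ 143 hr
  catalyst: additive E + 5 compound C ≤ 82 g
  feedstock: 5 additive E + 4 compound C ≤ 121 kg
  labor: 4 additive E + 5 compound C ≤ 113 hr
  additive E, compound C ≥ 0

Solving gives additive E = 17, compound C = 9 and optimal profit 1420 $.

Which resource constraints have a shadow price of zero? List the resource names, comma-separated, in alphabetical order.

catalyst, reactor time

reactor time: 130/143 (slack 13)
catalyst: 62/82 (slack 20)
feedstock: 121/121 (binding)
labor: 113/113 (binding)
By complementary slackness, a constraint with positive slack has shadow price 0 → catalyst, reactor time.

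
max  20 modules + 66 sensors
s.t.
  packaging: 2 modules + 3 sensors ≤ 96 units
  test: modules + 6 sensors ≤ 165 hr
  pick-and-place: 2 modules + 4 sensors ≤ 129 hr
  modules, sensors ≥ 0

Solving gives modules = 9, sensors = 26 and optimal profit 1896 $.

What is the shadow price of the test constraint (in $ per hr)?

8

At the optimum: packaging uses 96 of 96 (binding); test uses 165 of 165 (binding); pick-and-place uses 122 of 129 (slack = 7).
Since pick-and-place is not tight, its dual is 0.
The binding rows give the dual system: 2·y_packaging + 1·y_test = 20 and 3·y_packaging + 6·y_test = 66.
This yields shadow prices y_packaging = 6, y_test = 8.
Shadow price of test = 8.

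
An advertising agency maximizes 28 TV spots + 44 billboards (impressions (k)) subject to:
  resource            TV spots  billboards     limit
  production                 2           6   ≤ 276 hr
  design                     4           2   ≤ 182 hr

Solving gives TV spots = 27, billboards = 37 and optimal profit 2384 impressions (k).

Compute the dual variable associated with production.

Check each constraint at x*: production 276/276 (tight); design 182/182 (tight).
Dual feasibility on the basic columns requires 2·y_production + 4·y_design = 28, 6·y_production + 2·y_design = 44.
This yields shadow prices y_production = 6, y_design = 4.
Shadow price of production = 6.

6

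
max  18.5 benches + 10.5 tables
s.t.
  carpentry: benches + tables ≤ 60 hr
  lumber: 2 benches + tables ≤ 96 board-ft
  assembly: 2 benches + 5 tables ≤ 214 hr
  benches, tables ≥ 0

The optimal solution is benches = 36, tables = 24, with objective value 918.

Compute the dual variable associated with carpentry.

2.5

Binding: carpentry and lumber. Non-binding: assembly (22 unused).
Slack constraints have shadow price 0 (complementary slackness).
Dual feasibility on the basic columns requires 1·y_carpentry + 2·y_lumber = 18.5, 1·y_carpentry + 1·y_lumber = 10.5.
Solving: y_carpentry = 2.5, y_lumber = 8.
Shadow price of carpentry = 2.5.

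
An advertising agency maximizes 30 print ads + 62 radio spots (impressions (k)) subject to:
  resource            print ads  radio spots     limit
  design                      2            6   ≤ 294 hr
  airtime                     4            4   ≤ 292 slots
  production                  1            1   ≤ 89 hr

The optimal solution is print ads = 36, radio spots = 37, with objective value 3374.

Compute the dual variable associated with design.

8

Check each constraint at x*: design 294/294 (tight); airtime 292/292 (tight); production 73/89 (slack 16).
Since production is not tight, its dual is 0.
The binding rows give the dual system: 2·y_design + 4·y_airtime = 30 and 6·y_design + 4·y_airtime = 62.
This yields shadow prices y_design = 8, y_airtime = 3.5.
Shadow price of design = 8.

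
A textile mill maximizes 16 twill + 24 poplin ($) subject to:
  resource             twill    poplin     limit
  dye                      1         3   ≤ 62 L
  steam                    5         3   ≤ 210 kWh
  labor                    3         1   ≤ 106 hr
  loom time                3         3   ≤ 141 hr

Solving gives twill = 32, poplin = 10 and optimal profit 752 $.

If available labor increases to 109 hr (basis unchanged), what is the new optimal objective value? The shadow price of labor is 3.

Δb = 3, so new z* = 752 + (3)·(3) = 752 + 9 = 761.

761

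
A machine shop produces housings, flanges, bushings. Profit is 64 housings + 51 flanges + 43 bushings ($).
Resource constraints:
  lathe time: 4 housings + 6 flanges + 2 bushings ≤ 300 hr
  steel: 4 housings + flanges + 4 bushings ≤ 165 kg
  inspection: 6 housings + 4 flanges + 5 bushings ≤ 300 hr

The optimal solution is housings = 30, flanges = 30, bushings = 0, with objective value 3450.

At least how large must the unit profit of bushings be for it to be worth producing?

50

Binding: lathe time and inspection. Non-binding: steel (15 unused).
Since steel is not tight, its dual is 0.
Dual feasibility on the basic columns requires 4·y_lathe time + 6·y_inspection = 64, 6·y_lathe time + 4·y_inspection = 51.
This yields shadow prices y_lathe time = 2.5, y_inspection = 9.
bushings enters the basis when its profit ≥ yᵀa₃ = 2.5·2 + 9·5 = 50.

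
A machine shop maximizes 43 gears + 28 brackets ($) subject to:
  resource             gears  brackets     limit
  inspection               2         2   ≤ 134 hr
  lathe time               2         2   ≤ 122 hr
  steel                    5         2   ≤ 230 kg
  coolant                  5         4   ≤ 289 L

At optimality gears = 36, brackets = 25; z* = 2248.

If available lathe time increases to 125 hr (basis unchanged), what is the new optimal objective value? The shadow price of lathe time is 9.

Δb = 3, so new z* = 2248 + (9)·(3) = 2248 + 27 = 2275.

2275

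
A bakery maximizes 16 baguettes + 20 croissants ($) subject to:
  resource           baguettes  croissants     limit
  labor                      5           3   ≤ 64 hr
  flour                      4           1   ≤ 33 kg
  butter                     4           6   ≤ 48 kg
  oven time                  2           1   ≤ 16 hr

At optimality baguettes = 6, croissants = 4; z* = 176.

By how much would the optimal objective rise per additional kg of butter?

Check each constraint at x*: labor 42/64 (slack 22); flour 28/33 (slack 5); butter 48/48 (tight); oven time 16/16 (tight).
Slack constraints have shadow price 0 (complementary slackness).
The binding rows give the dual system: 4·y_butter + 2·y_oven time = 16 and 6·y_butter + 1·y_oven time = 20.
This yields shadow prices y_butter = 3, y_oven time = 2.
Shadow price of butter = 3.

3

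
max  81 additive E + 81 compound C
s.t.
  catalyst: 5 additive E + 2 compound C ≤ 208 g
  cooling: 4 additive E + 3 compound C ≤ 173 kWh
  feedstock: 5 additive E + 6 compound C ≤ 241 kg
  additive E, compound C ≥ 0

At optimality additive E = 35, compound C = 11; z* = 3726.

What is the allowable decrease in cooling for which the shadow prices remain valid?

Binding constraints: cooling, feedstock. The basis is B = [[4,3],[5,6]] with det 9.
Per unit decrease in cooling, x* moves by d = (-0.6667, 0.5556).
The basis stays optimal until additive E reaches 0; allowable decrease = 52.5 kWh.

52.5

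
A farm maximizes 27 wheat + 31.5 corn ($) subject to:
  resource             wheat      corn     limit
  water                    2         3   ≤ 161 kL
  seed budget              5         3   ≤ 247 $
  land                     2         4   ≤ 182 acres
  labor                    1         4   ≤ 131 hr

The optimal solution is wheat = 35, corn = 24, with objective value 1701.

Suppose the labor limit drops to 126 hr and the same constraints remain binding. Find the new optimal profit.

At the optimum: water uses 142 of 161 (slack = 19); seed budget uses 247 of 247 (binding); land uses 166 of 182 (slack = 16); labor uses 131 of 131 (binding).
Since water, land are not tight, their duals are 0.
The binding rows give the dual system: 5·y_seed budget + 1·y_labor = 27 and 3·y_seed budget + 4·y_labor = 31.5.
Solving: y_seed budget = 4.5, y_labor = 4.5.
Δz = y_labor·Δb = 4.5 × (-5) = -22.5, so new z* = 1701 − 22.5 = 1678.5.

1678.5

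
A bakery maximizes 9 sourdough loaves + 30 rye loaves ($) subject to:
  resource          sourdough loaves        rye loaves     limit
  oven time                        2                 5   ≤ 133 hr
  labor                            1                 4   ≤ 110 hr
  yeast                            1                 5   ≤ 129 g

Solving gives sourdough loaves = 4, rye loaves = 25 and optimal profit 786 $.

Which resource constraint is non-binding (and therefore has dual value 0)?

labor

oven time: 133/133 (binding)
labor: 104/110 (slack 6)
yeast: 129/129 (binding)
By complementary slackness, a constraint with positive slack has shadow price 0 → labor.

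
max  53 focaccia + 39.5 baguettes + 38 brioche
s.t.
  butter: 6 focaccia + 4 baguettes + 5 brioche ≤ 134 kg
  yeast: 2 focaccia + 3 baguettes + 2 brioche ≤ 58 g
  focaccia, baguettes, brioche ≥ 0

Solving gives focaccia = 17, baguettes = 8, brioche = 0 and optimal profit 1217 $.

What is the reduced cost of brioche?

Both butter and yeast are binding at x*.
The binding rows give the dual system: 6·y_butter + 2·y_yeast = 53 and 4·y_butter + 3·y_yeast = 39.5.
This yields shadow prices y_butter = 8, y_yeast = 2.5.
Reduced cost of brioche: c₃ − yᵀa₃ = 38 − (8·5 + 2.5·2) = 38 − 45 = -7.

-7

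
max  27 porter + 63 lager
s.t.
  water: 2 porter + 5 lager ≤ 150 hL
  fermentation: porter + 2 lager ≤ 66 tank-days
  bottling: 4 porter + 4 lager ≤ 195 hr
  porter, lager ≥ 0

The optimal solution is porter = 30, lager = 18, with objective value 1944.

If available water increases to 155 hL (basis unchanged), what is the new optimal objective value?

Check each constraint at x*: water 150/150 (tight); fermentation 66/66 (tight); bottling 192/195 (slack 3).
Slack constraints have shadow price 0 (complementary slackness).
From A_Bᵀ y = c: 2·y_water + 1·y_fermentation = 27; 5·y_water + 2·y_fermentation = 63.
Solving: y_water = 9, y_fermentation = 9.
Δz = y_water·Δb = 9 × (5) = 45, so new z* = 1944 + 45 = 1989.

1989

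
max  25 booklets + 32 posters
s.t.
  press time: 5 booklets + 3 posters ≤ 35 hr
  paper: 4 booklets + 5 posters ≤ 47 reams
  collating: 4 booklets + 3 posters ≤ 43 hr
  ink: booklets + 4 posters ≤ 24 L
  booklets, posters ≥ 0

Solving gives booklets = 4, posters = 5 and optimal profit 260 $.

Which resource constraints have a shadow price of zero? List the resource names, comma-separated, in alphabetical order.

press time: 35/35 (binding)
paper: 41/47 (slack 6)
collating: 31/43 (slack 12)
ink: 24/24 (binding)
By complementary slackness, a constraint with positive slack has shadow price 0 → collating, paper.

collating, paper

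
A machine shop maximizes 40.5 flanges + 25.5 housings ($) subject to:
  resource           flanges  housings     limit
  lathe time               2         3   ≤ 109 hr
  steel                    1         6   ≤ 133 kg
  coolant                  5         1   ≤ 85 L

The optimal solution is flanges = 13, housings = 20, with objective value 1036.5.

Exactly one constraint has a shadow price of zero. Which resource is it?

lathe time: 86/109 (slack 23)
steel: 133/133 (binding)
coolant: 85/85 (binding)
By complementary slackness, a constraint with positive slack has shadow price 0 → lathe time.

lathe time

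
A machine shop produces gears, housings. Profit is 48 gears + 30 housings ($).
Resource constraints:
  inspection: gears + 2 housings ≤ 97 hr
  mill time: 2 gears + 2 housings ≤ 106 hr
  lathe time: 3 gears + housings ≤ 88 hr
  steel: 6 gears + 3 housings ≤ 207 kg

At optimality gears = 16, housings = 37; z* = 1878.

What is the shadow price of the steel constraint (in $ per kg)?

Check each constraint at x*: inspection 90/97 (slack 7); mill time 106/106 (tight); lathe time 85/88 (slack 3); steel 207/207 (tight).
Since inspection, lathe time are not tight, their duals are 0.
Dual feasibility on the basic columns requires 2·y_mill time + 6·y_steel = 48, 2·y_mill time + 3·y_steel = 30.
→ y_mill time = 6 and y_steel = 6.
Shadow price of steel = 6.

6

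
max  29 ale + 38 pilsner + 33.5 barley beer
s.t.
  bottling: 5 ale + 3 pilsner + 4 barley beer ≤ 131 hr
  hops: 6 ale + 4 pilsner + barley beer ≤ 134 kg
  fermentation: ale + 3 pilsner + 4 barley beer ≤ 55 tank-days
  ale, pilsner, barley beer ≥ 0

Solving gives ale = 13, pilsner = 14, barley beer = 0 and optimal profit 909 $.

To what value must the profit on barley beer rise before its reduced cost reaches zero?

35.5

Binding: hops and fermentation. Non-binding: bottling (24 unused).
By complementary slackness, y = 0 for the non-binding constraint.
Dual feasibility on the basic columns requires 6·y_hops + 1·y_fermentation = 29, 4·y_hops + 3·y_fermentation = 38.
→ y_hops = 3.5 and y_fermentation = 8.
barley beer enters the basis when its profit ≥ yᵀa₃ = 3.5·1 + 8·4 = 35.5.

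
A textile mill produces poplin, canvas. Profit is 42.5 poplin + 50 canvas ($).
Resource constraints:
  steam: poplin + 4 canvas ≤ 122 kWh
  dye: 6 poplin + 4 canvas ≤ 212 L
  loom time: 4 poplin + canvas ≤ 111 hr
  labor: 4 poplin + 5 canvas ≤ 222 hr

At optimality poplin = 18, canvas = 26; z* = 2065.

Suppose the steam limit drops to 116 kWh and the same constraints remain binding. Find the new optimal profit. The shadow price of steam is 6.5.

2026

Δb = -6, so new z* = 2065 + (6.5)·(-6) = 2065 − 39 = 2026.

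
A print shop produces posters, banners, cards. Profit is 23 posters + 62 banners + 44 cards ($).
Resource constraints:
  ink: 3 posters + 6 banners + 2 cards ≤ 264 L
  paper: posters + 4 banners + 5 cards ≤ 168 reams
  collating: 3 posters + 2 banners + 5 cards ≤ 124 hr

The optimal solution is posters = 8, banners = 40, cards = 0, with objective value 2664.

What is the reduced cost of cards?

-6

Check each constraint at x*: ink 264/264 (tight); paper 168/168 (tight); collating 104/124 (slack 20).
By complementary slackness, y = 0 for the non-binding constraint.
The binding rows give the dual system: 3·y_ink + 1·y_paper = 23 and 6·y_ink + 4·y_paper = 62.
This yields shadow prices y_ink = 5, y_paper = 8.
Reduced cost of cards: c₃ − yᵀa₃ = 44 − (5·2 + 8·5) = 44 − 50 = -6.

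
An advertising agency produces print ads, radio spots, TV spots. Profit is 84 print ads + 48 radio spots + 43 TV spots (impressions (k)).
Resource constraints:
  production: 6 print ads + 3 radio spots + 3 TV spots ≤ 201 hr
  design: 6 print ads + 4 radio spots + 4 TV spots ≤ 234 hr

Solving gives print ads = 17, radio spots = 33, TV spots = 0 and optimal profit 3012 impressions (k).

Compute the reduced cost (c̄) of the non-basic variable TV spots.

-5

At the optimum: production uses 201 of 201 (binding); design uses 234 of 234 (binding).
From A_Bᵀ y = c: 6·y_production + 6·y_design = 84; 3·y_production + 4·y_design = 48.
This yields shadow prices y_production = 8, y_design = 6.
Reduced cost of TV spots: c₃ − yᵀa₃ = 43 − (8·3 + 6·4) = 43 − 48 = -5.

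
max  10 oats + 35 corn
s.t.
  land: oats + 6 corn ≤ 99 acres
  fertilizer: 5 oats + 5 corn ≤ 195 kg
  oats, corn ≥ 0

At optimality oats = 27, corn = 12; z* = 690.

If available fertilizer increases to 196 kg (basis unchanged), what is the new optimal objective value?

691

Both land and fertilizer are binding at x*.
The binding rows give the dual system: 1·y_land + 5·y_fertilizer = 10 and 6·y_land + 5·y_fertilizer = 35.
This yields shadow prices y_land = 5, y_fertilizer = 1.
Δz = y_fertilizer·Δb = 1 × (1) = 1, so new z* = 690 + 1 = 691.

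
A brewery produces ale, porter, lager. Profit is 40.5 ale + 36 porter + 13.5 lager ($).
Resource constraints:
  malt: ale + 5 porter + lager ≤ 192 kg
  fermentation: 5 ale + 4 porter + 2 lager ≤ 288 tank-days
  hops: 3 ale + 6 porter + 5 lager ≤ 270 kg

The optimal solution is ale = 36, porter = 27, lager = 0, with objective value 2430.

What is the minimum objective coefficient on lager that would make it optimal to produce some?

20

At the optimum: malt uses 171 of 192 (slack = 21); fermentation uses 288 of 288 (binding); hops uses 270 of 270 (binding).
Slack constraints have shadow price 0 (complementary slackness).
The binding rows give the dual system: 5·y_fermentation + 3·y_hops = 40.5 and 4·y_fermentation + 6·y_hops = 36.
→ y_fermentation = 7.5 and y_hops = 1.
lager enters the basis when its profit ≥ yᵀa₃ = 7.5·2 + 1·5 = 20.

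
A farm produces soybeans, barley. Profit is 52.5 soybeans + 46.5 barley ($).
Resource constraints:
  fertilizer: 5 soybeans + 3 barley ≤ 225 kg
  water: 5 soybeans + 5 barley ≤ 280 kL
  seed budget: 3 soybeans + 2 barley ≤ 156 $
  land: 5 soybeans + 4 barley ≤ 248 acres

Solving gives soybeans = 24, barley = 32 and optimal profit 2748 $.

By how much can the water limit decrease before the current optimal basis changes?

Binding constraints: water, land. The basis is B = [[5,5],[5,4]] with det -5.
Per unit decrease in water, x* moves by d = (0.8, -1).
The basis stays optimal until fertilizer becomes binding; allowable decrease = 9 kL.

9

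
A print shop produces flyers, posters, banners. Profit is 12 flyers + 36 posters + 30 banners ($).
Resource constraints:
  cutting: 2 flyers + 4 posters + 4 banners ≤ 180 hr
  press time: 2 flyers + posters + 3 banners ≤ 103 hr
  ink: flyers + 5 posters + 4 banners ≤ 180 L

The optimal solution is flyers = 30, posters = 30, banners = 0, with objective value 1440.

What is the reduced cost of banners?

-2

Check each constraint at x*: cutting 180/180 (tight); press time 90/103 (slack 13); ink 180/180 (tight).
Slack constraints have shadow price 0 (complementary slackness).
Dual feasibility on the basic columns requires 2·y_cutting + 1·y_ink = 12, 4·y_cutting + 5·y_ink = 36.
This yields shadow prices y_cutting = 4, y_ink = 4.
Reduced cost of banners: c₃ − yᵀa₃ = 30 − (4·4 + 4·4) = 30 − 32 = -2.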